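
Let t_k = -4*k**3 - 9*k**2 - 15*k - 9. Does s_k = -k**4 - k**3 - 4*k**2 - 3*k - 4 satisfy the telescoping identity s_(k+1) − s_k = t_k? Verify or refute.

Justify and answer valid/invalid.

valid; difference matches t_k

s_(k+1) = -k**4 - 5*k**3 - 13*k**2 - 18*k - 13
s_(k+1) − s_k = -4*k**3 - 9*k**2 - 15*k - 9
(s_(k+1) − s_k) − t_k = 0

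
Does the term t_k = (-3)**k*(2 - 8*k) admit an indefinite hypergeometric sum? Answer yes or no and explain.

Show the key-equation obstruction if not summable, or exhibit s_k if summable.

The ratio is 3*(-4*k - 3)/(4*k - 1).
A = -3, B = 1, C = k - 1/4.
Set up (-3)·f(k+1) − (1)·f(k) − (k - 1/4) = 0.
d = 1 from the (0,0,1) case.
Match coefficients ⇒ f(k) = -(k - 1)/4.
Get s_k = R·t_k = 2*(-3)**k*(k - 1) with R(k) = B(k−1)f(k)/C(k) = -(k - 1)/(4*k - 1).
Verify: (-3)**k*(2 - 8*k) matches t_k.

Yes. s_k = 2*(-3)**k*(k - 1).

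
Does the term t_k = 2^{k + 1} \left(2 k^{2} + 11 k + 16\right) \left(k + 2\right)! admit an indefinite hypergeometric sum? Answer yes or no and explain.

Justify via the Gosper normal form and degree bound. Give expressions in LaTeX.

Step 1: r(k) = 2*(2*k**3 + 21*k**2 + 74*k + 87)/(2*k**2 + 11*k + 16).
A = 2*k + 6, B = 1, C = k**2 + 11*k/2 + 8.
f must satisfy (2*k + 6)·f(k+1) − (1)·f(k) = k**2 + 11*k/2 + 8.
Degrees (1,0,2) ⇒ d ≤ 1.
Coefficient equations give f(k) = (k + 2)/2.
R(k) = B(k−1)·f(k)/C(k) = (k + 2)/(2*k**2 + 11*k + 16); s_k = R·t_k = 2**(k + 1)*(k + 2)*factorial(k + 2).
Δs = 2**(k + 1)*(2*k**2 + 11*k + 16)*factorial(k + 2), as required.

Yes. s_k = 2^{k + 1} \left(k + 2\right) \left(k + 2\right)!.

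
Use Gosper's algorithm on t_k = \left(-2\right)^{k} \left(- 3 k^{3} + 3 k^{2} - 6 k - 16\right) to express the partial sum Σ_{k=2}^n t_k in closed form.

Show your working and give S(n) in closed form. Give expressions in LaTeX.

S(n) = - 2 \left(-2\right)^{n} n^{3} - 2 \left(-2\right)^{n} n - 12 \left(-2\right)^{n} - 32

The ratio is 2*(-3*k**3 - 6*k**2 - 9*k - 22)/(3*k**3 - 3*k**2 + 6*k + 16).
So A=-2 and B=1, with C=k**3 - k**2 + 2*k + 16/3.
Solve (-2)·f(k+1) − (1)·f(k) = k**3 - k**2 + 2*k + 16/3.
d = 3 from the (0,0,3) case.
Coefficient equations give f(k) = -(k**3 - 3*k**2 + 4*k + 4)/3.
R(k) = B(k−1)·f(k)/C(k) = -(k**3 - 3*k**2 + 4*k + 4)/(3*k**3 - 3*k**2 + 6*k + 16); s_k = R·t_k = (-2)**k*(k**3 - 3*k**2 + 4*k + 4).
s_(k+1) − s_k = (-2)**k*(-3*k**3 + 3*k**2 - 6*k - 16) = t_k.
Evaluate: s_(n+1) = (-2)**(n + 1)*(n**3 + n + 6); subtract s_(2) = 32 ⇒ S(n) = -2*(-2)**n*n**3 - 2*(-2)**n*n - 12*(-2)**n - 32.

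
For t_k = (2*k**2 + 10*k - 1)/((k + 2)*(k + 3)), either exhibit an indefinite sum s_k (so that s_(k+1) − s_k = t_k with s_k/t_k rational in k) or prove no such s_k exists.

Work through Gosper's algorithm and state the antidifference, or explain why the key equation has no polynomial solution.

t_(k+1)/t_k = (k + 2)*(10*k + 2*(k + 1)**2 + 9)/((k + 4)*(2*k**2 + 10*k - 1)).
Gosper form: A/B · C(k+1)/C(k) with A=k + 2, B=k + 4, C=k**2 + 5*k - 1/2.
Set up (k + 2)·f(k+1) − (k + 3)·f(k) − (k**2 + 5*k - 1/2) = 0.
Degrees (1,1,2) ⇒ d ≤ 2.
A polynomial solution: f(k) = k*(4*k - 5)/4.
R(k) = B(k−1)·f(k)/C(k) = k*(k + 3)*(4*k - 5)/(2*(2*k**2 + 10*k - 1)); s_k = R·t_k = k*(4*k - 5)/(2*(k + 2)).
Δs = (2*k**2 + 10*k - 1)/(k**2 + 5*k + 6), as required.

s_k = k*(4*k - 5)/(2*(k + 2))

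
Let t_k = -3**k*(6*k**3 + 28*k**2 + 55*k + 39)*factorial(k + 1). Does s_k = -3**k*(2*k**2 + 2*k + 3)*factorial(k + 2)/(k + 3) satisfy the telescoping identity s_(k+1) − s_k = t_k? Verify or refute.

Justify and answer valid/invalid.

s_(k+1) = -3**(k + 1)*(2*k**2 + 6*k + 7)*factorial(k + 3)/(k + 4)
s_(k+1) − s_k = -3**k*(6*k**4 + 52*k**3 + 173*k**2 + 277*k + 177)*factorial(k + 2)/((k + 3)*(k + 4))
(s_(k+1) − s_k) − t_k = 3**k*(6*k**4 + 46*k**3 + 137*k**2 + 202*k + 114)*factorial(k + 1)/((k + 3)*(k + 4))

Invalid: residual 3**k*(6*k**4 + 46*k**3 + 137*k**2 + 202*k + 114)*factorial(k + 1)/((k + 3)*(k + 4)) ≠ 0.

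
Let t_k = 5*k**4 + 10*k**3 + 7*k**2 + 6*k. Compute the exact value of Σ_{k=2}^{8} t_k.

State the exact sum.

Compute t_(k+1)/t_k: get (5*k**4 + 30*k**3 + 67*k**2 + 70*k + 28)/(k*(5*k**3 + 10*k**2 + 7*k + 6)).
Normal form (A,B,C) = (1, 1, k**4 + 2*k**3 + 7*k**2/5 + 6*k/5).
Need (1)·f(k+1) − (1)·f(k) = k**4 + 2*k**3 + 7*k**2/5 + 6*k/5.
Degrees (0,0,4) ⇒ d ≤ 5.
Match coefficients ⇒ f(k) = k*(k - 1)*(k**3 + k**2 + 2)/5.
R(k) = B(k−1)·f(k)/C(k) = (k - 1)*(k**3 + k**2 + 2)/(5*k**3 + 10*k**2 + 7*k + 6); s_k = R·t_k = k*(k**4 - k**2 + 2*k - 2).
s_(k+1) − s_k = k*(5*k**3 + 10*k**2 + 7*k + 6) = t_k.
Evaluate s at k=9 and k=2: 58464 and 28; difference 58436.

Σ = 58436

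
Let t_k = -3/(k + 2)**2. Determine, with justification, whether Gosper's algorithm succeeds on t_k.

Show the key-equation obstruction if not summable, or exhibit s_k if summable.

r(k) = (k + 2)**2/(k + 3)**2 after simplifying.
Take A(k)=k**2 + 4*k + 4, B(k)=k**2 + 6*k + 9, C(k)=1.
Key eq: (k**2 + 4*k + 4)·f(k+1) = (k**2 + 4*k + 4)·f(k) + (1).
Degrees (2,2,0) ⇒ d ≤ 0.
f = c0 ⇒ A·f(k+1) − B(k−1)·f(k) − C = -1. The system {-1 = 0} is inconsistent; no antidifference.

No. Not Gosper-summable.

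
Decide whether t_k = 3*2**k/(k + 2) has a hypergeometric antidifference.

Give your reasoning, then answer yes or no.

No — negative degree bound, so no certificate f.

The ratio is 2*(k + 2)/(k + 3).
So A=2*k + 4 and B=k + 3, with C=1.
Need (2*k + 4)·f(k+1) − (k + 2)·f(k) = 1.
Bound: deg f ≤ -1.
d = -1 < 0 ⇒ no nonzero polynomial f; not summable.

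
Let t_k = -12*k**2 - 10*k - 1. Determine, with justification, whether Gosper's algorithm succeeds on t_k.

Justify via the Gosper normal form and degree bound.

Compute t_(k+1)/t_k: get (12*k**2 + 34*k + 23)/(12*k**2 + 10*k + 1).
Factor: A=1; B=1; C=k**2 + 5*k/6 + 1/12.
Set up (1)·f(k+1) − (1)·f(k) − (k**2 + 5*k/6 + 1/12) = 0.
deg f ≤ 3 (via 0,0,2).
Coefficient equations give f(k) = k*(4*k**2 - k - 2)/12.
Then R = B(k−1)f/C = k*(4*k**2 - k - 2)/(12*k**2 + 10*k + 1), so s_k = R(k)·t_k = k*(-4*k**2 + k + 2).
Check: Δs_k = -12*k**2 - 10*k - 1. ✓

Yes. s_k = k*(-4*k**2 + k + 2).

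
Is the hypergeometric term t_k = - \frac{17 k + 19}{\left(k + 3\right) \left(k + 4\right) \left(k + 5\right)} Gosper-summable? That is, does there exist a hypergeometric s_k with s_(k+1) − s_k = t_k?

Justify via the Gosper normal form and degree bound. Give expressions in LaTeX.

Yes. s_k = \frac{k \left(- 35 k - 41\right)}{12 \left(k + 3\right) \left(k + 4\right)}.

t_(k+1)/t_k = (k + 3)*(17*k + 36)/((k + 6)*(17*k + 19)).
So A=k + 3 and B=k + 6, with C=k + 19/17.
Set up (k + 3)·f(k+1) − (k + 5)·f(k) − (k + 19/17) = 0.
Degrees (1,1,1) ⇒ d ≤ 2.
Solving with deg f ≤ 2: f(k) = k*(35*k + 41)/204.
Certificate R = B(k−1)f/C = k*(k + 5)*(35*k + 41)/(12*(17*k + 19)) gives s_k = k*(-35*k - 41)/(12*(k + 3)*(k + 4)).
Verify: (-17*k - 19)/(k**3 + 12*k**2 + 47*k + 60) matches t_k.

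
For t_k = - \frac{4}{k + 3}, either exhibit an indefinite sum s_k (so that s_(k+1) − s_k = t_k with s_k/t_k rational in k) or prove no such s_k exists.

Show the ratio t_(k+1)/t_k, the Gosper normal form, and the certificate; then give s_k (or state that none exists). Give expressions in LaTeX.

none — t_k is not Gosper-summable

Compute t_(k+1)/t_k: get (k + 3)/(k + 4).
Factor: A=k + 3; B=k + 4; C=1.
Solve (k + 3)·f(k+1) − (k + 3)·f(k) = 1.
Degrees (1,1,0) ⇒ d ≤ 0.
Generic f = c0 gives residual -1; -1 = 0 cannot hold, so t_k is not Gosper-summable.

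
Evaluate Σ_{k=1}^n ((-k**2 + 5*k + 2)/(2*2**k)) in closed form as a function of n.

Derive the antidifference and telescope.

The ratio is (k**2 - 3*k - 6)/(2*(k**2 - 5*k - 2)).
So A=1/2 and B=1, with C=k**2 - 5*k - 2.
Solve (1/2)·f(k+1) − (1)·f(k) = k**2 - 5*k - 2.
deg f ≤ 2 (via 0,0,2).
Coefficient equations give f(k) = -2*(k - 4)*(k + 1).
So s_k = (B(k−1)f/C)·t_k = (-2*(k - 4)*(k + 1)/(k**2 - 5*k - 2))·t_k = (k**2 - 3*k - 4)/2**k.
s_(k+1) − s_k = (-k**2 + 5*k + 2)/(2*2**k) = t_k.
Telescope: S(n) = s_(n+1) − s_(1) = 2**(-n - 1)*(n**2 - n - 6) − (-3) = (6*2**n + n**2 - n - 6)/(2*2**n).

S(n) = (6*2**n + n**2 - n - 6)/(2*2**n)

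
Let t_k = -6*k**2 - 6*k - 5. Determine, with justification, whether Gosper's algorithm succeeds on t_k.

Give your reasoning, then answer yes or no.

Yes. s_k = k*(-2*k**2 - 3).

t_(k+1)/t_k = (6*k**2 + 18*k + 17)/(6*k**2 + 6*k + 5).
Normal form (A,B,C) = (1, 1, k**2 + k + 5/6).
Need (1)·f(k+1) − (1)·f(k) = k**2 + k + 5/6.
d = 3 from the (0,0,2) case.
Match coefficients ⇒ f(k) = k*(2*k**2 + 3)/6.
So s_k = (B(k−1)f/C)·t_k = (k*(2*k**2 + 3)/(6*k**2 + 6*k + 5))·t_k = k*(-2*k**2 - 3).
s_(k+1) − s_k = -6*k**2 - 6*k - 5 = t_k.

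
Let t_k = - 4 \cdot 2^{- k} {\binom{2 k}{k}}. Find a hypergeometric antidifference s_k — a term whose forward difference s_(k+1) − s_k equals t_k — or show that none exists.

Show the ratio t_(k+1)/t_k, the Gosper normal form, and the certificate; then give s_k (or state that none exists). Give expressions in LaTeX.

Compute t_(k+1)/t_k: get (2*k + 1)/(k + 1).
Factor: A=2*k + 1; B=k + 1; C=1.
Set up (2*k + 1)·f(k+1) − (k)·f(k) − (1) = 0.
deg f ≤ -1 (via 1,1,0).
Bound -1 < 0, so the key equation has no polynomial solution.

none (Gosper's algorithm certifies no s_k)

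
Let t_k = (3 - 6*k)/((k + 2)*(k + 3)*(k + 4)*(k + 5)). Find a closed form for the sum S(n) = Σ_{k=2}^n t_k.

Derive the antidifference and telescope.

S(n) = (-7*n**3 - 84*n**2 + 31*n + 60)/(120*(n**3 + 12*n**2 + 47*n + 60))

Step 1: r(k) = (k + 2)*(2*k + 1)/((k + 6)*(2*k - 1)).
Take A(k)=k + 2, B(k)=k + 6, C(k)=k - 1/2.
Set up (k + 2)·f(k+1) − (k + 5)·f(k) − (k - 1/2) = 0.
d = 3 from the (1,1,1) case.
Solving with deg f ≤ 3: f(k) = k*(k**2 + 9*k - 46)/144.
Certificate R = B(k−1)f/C = k*(k + 5)*(k**2 + 9*k - 46)/(72*(2*k - 1)) gives s_k = -k*(k**2 + 9*k - 46)/(24*(k + 2)*(k + 3)*(k + 4)).
Verify: 3*(1 - 2*k)/(k**4 + 14*k**3 + 71*k**2 + 154*k + 120) matches t_k.
Σ_(k=2)^n t_k = s_(n+1) − s_(2) = ((-n**3 - 12*n**2 + 25*n + 36)/(24*(n**3 + 12*n**2 + 47*n + 60))) − (1/60), i.e. (-7*n**3 - 84*n**2 + 31*n + 60)/(120*(n**3 + 12*n**2 + 47*n + 60)).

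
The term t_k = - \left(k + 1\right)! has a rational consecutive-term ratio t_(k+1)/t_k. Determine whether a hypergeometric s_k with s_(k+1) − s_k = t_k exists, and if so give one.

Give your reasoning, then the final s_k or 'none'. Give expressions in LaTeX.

t_(k+1)/t_k = k + 2.
So A=k + 2 and B=1, with C=1.
Key eq: (k + 2)·f(k+1) = (1)·f(k) + (1).
Degrees (1,0,0) ⇒ d ≤ -1.
Bound -1 < 0, so the key equation has no polynomial solution.

no hypergeometric antidifference exists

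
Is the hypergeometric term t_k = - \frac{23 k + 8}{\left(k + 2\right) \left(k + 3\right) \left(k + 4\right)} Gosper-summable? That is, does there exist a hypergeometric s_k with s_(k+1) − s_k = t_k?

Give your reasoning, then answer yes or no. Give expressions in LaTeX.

The ratio is (k + 2)*(23*k + 31)/((k + 5)*(23*k + 8)).
So A=k + 2 and B=k + 5, with C=k + 8/23.
Set up (k + 2)·f(k+1) − (k + 4)·f(k) − (k + 8/23) = 0.
d = 2 from the (1,1,1) case.
Match coefficients ⇒ f(k) = k*(9*k - 1)/46.
Get s_k = R·t_k = k*(1 - 9*k)/(2*(k + 2)*(k + 3)) with R(k) = B(k−1)f(k)/C(k) = k*(k + 4)*(9*k - 1)/(2*(23*k + 8)).
Verify: (-23*k - 8)/(k**3 + 9*k**2 + 26*k + 24) matches t_k.

Yes. s_k = \frac{k \left(1 - 9 k\right)}{2 \left(k + 2\right) \left(k + 3\right)}.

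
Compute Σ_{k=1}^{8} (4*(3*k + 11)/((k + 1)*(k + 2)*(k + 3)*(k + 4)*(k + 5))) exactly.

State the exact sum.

t_(k+1)/t_k = (k + 1)*(3*k + 14)/((k + 6)*(3*k + 11)).
Normal form (A,B,C) = (k + 1, k + 6, k + 11/3).
Need (k + 1)·f(k+1) − (k + 5)·f(k) = k + 11/3.
Bound: deg f ≤ 4.
Solve for f: f(k) = k*(k + 3)*(k**2 + 7*k + 14)/24 (degree 4 ≤ 4).
R(k) = B(k−1)·f(k)/C(k) = k*(k + 3)*(k + 5)*(k**2 + 7*k + 14)/(8*(3*k + 11)); s_k = R·t_k = k*(k**2 + 7*k + 14)/(2*(k**3 + 7*k**2 + 14*k + 8)).
Δs = 4*(3*k + 11)/(k**5 + 15*k**4 + 85*k**3 + 225*k**2 + 274*k + 120), as required.
Evaluate s at k=9 and k=1: 711/1430 and 11/30; difference 56/429.

Σ = 56/429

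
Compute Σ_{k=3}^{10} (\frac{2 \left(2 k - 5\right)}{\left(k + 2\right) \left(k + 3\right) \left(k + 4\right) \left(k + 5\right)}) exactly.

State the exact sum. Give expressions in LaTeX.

Ratio r(k) = (k + 2)*(2*k - 3)/((k + 6)*(2*k - 5)).
Normal form (A,B,C) = (k + 2, k + 6, k - 5/2).
Solve (k + 2)·f(k+1) − (k + 5)·f(k) = k - 5/2.
Bound: deg f ≤ 3.
Coefficient equations give f(k) = -k*(k**2 + 9*k + 50)/48.
Certificate R = B(k−1)f/C = -k*(k + 5)*(k**2 + 9*k + 50)/(24*(2*k - 5)) gives s_k = k*(-k**2 - 9*k - 50)/(12*(k + 2)*(k + 3)*(k + 4)).
Verify: 2*(2*k - 5)/(k**4 + 14*k**3 + 71*k**2 + 154*k + 120) matches t_k.
Σ_(k=3)^(10) t_k = s_(11) − s_(3) = -33/364 − (-43/420) = 16/1365.

Σ = 16/1365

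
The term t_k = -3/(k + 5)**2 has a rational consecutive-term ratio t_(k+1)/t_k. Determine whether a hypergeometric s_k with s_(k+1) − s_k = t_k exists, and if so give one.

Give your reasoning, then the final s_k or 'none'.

no hypergeometric antidifference exists

The ratio is (k + 5)**2/(k + 6)**2.
A = k**2 + 10*k + 25, B = k**2 + 12*k + 36, C = 1.
Solve (k**2 + 10*k + 25)·f(k+1) − (k**2 + 10*k + 25)·f(k) = 1.
Degrees (2,2,0) ⇒ d ≤ 0.
f = c0 ⇒ A·f(k+1) − B(k−1)·f(k) − C = -1. The system {-1 = 0} is inconsistent; no antidifference.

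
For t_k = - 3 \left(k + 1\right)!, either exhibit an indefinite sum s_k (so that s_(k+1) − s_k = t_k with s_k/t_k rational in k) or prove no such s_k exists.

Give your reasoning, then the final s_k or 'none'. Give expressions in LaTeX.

no hypergeometric antidifference exists

r(k) = k + 2 after simplifying.
So A=k + 2 and B=1, with C=1.
Need (k + 2)·f(k+1) − (1)·f(k) = 1.
deg f ≤ -1 (via 1,0,0).
Negative degree bound (-1): no f exists, t_k not Gosper-summable.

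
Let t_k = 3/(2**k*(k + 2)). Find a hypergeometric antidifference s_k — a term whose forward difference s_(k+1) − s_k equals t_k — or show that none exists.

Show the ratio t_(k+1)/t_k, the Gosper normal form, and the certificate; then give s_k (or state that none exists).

The ratio is (k + 2)/(2*(k + 3)).
A = k/2 + 1, B = k + 3, C = 1.
Need (k/2 + 1)·f(k+1) − (k + 2)·f(k) = 1.
From deg A=1, deg B=1, deg C=0: d=-1.
Bound -1 < 0, so the key equation has no polynomial solution.

not Gosper-summable; s_k does not exist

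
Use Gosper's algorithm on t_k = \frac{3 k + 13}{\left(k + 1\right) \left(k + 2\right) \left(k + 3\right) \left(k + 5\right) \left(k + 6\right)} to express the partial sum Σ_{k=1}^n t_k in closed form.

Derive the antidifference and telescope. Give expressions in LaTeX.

Compute t_(k+1)/t_k: get (k + 1)*(k + 5)*(3*k + 16)/((k + 4)*(k + 7)*(3*k + 13)).
Factor: A=k + 1; B=k + 7; C=k**2 + 25*k/3 + 52/3.
Key eq: (k + 1)·f(k+1) = (k + 6)·f(k) + (k**2 + 25*k/3 + 52/3).
deg f ≤ 5 (via 1,1,2).
Match coefficients ⇒ f(k) = k*(k + 3)*(k + 4)*(k**2 + 8*k + 17)/30.
Then R = B(k−1)f/C = k*(k + 3)*(k + 6)*(k**2 + 8*k + 17)/(10*(3*k + 13)), so s_k = R(k)·t_k = k*(k**2 + 8*k + 17)/(10*(k**3 + 8*k**2 + 17*k + 10)).
Δs = (3*k + 13)/(k**5 + 17*k**4 + 107*k**3 + 307*k**2 + 396*k + 180), as required.
Telescope: S(n) = s_(n+1) − s_(1) = (n**3 + 11*n**2 + 36*n + 26)/(10*(n**3 + 11*n**2 + 36*n + 36)) − (13/180) = n*(n**2 + 11*n + 36)/(36*(n**3 + 11*n**2 + 36*n + 36)).

S(n) = \frac{n \left(n^{2} + 11 n + 36\right)}{36 \left(n^{3} + 11 n^{2} + 36 n + 36\right)}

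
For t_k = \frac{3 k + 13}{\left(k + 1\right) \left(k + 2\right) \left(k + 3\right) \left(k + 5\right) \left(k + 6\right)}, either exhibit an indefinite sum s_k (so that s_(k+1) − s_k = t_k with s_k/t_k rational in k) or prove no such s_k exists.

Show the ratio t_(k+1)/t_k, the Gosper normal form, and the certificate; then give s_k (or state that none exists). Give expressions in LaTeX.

Ratio r(k) = (k + 1)*(k + 5)*(3*k + 16)/((k + 4)*(k + 7)*(3*k + 13)).
So A=k + 1 and B=k + 7, with C=k**2 + 25*k/3 + 52/3.
Key eq: (k + 1)·f(k+1) = (k + 6)·f(k) + (k**2 + 25*k/3 + 52/3).
Degrees (1,1,2) ⇒ d ≤ 5.
A polynomial solution: f(k) = k*(k + 3)*(k + 4)*(k**2 + 8*k + 17)/30.
Then R = B(k−1)f/C = k*(k + 3)*(k + 6)*(k**2 + 8*k + 17)/(10*(3*k + 13)), so s_k = R(k)·t_k = k*(k**2 + 8*k + 17)/(10*(k**3 + 8*k**2 + 17*k + 10)).
s_(k+1) − s_k = (3*k + 13)/(k**5 + 17*k**4 + 107*k**3 + 307*k**2 + 396*k + 180) = t_k.

s_k = \frac{k \left(k^{2} + 8 k + 17\right)}{10 \left(k^{3} + 8 k^{2} + 17 k + 10\right)}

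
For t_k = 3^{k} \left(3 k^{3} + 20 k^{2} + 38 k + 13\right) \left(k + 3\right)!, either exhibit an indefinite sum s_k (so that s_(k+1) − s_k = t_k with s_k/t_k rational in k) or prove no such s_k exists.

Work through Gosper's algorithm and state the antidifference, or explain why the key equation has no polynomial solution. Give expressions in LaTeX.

s_k = 3^{k} \left(k^{2} + k - 1\right) \left(k + 3\right)!

Step 1: r(k) = 3*(3*k**4 + 41*k**3 + 203*k**2 + 422*k + 296)/(3*k**3 + 20*k**2 + 38*k + 13).
Normal form (A,B,C) = (3*k + 12, 1, k**3 + 20*k**2/3 + 38*k/3 + 13/3).
Solve (3*k + 12)·f(k+1) − (1)·f(k) = k**3 + 20*k**2/3 + 38*k/3 + 13/3.
Bound: deg f ≤ 2.
Match coefficients ⇒ f(k) = (k**2 + k - 1)/3.
So s_k = (B(k−1)f/C)·t_k = ((k**2 + k - 1)/(3*k**3 + 20*k**2 + 38*k + 13))·t_k = 3**k*(k**2 + k - 1)*factorial(k + 3).
Check: Δs_k = 3**k*(3*k**3 + 20*k**2 + 38*k + 13)*factorial(k + 3). ✓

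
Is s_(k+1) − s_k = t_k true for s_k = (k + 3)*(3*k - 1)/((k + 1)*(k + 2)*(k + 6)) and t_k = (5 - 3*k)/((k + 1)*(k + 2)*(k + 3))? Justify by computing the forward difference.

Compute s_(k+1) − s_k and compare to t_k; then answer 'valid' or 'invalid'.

Invalid: residual 9*(2*k**2 + 7*k - 11)/(k**5 + 19*k**4 + 131*k**3 + 401*k**2 + 540*k + 252) ≠ 0.

s_(k+1) = (k + 4)*(3*k + 2)/((k + 2)*(k + 3)*(k + 7))
s_(k+1) − s_k = (-3*k**3 - 16*k**2 + 2*k + 111)/(k**5 + 19*k**4 + 131*k**3 + 401*k**2 + 540*k + 252)
(s_(k+1) − s_k) − t_k = 9*(2*k**2 + 7*k - 11)/(k**5 + 19*k**4 + 131*k**3 + 401*k**2 + 540*k + 252)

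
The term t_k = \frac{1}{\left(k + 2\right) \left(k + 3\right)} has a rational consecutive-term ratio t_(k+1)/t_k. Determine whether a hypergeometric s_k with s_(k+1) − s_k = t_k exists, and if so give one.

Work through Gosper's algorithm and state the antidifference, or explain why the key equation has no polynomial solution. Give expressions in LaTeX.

Step 1: r(k) = (k + 2)/(k + 4).
Normal form (A,B,C) = (k + 2, k + 4, 1).
f must satisfy (k + 2)·f(k+1) − (k + 3)·f(k) = 1.
Bound: deg f ≤ 1.
Coefficient equations give f(k) = k/2.
Get s_k = R·t_k = k/(2*(k + 2)) with R(k) = B(k−1)f(k)/C(k) = k*(k + 3)/2.
s_(k+1) − s_k = 1/(k**2 + 5*k + 6) = t_k.

s_k = \frac{k}{2 \left(k + 2\right)}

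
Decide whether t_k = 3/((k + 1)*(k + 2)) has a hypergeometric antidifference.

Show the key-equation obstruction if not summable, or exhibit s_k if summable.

r(k) = (k + 1)/(k + 3) after simplifying.
Gosper form: A/B · C(k+1)/C(k) with A=k + 1, B=k + 3, C=1.
f must satisfy (k + 1)·f(k+1) − (k + 2)·f(k) = 1.
Degrees (1,1,0) ⇒ d ≤ 1.
Solving with deg f ≤ 1: f(k) = k.
Then R = B(k−1)f/C = k*(k + 2), so s_k = R(k)·t_k = 3*k/(k + 1).
s_(k+1) − s_k = 3/(k**2 + 3*k + 2) = t_k.

Yes. s_k = 3*k/(k + 1).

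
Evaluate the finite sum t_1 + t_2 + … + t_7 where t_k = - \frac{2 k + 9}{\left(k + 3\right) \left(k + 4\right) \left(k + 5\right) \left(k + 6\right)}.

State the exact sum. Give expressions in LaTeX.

Compute t_(k+1)/t_k: get (k + 3)*(2*k + 11)/((k + 7)*(2*k + 9)).
Factor: A=k + 3; B=k + 7; C=k + 9/2.
Key eq: (k + 3)·f(k+1) = (k + 6)·f(k) + (k + 9/2).
From deg A=1, deg B=1, deg C=1: d=3.
A polynomial solution: f(k) = k*(k + 4)*(k + 8)/30.
Certificate R = B(k−1)f/C = k*(k + 4)*(k + 6)*(k + 8)/(15*(2*k + 9)) gives s_k = k*(-k - 8)/(15*(k**2 + 8*k + 15)).
Δs = (-2*k - 9)/(k**4 + 18*k**3 + 119*k**2 + 342*k + 360), as required.
Σ_(k=1)^(7) t_k = s_(8) − s_(1) = -128/2145 − (-1/40) = -119/3432.

Σ = -119/3432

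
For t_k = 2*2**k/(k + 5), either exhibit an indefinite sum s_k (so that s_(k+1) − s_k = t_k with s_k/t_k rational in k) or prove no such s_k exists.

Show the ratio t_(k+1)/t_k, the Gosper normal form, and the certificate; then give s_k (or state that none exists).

no hypergeometric antidifference exists

The ratio is 2*(k + 5)/(k + 6).
Gosper form: A/B · C(k+1)/C(k) with A=2*k + 10, B=k + 6, C=1.
Set up (2*k + 10)·f(k+1) − (k + 5)·f(k) − (1) = 0.
deg f ≤ -1 (via 1,1,0).
deg f ≤ -1 is impossible — no certificate.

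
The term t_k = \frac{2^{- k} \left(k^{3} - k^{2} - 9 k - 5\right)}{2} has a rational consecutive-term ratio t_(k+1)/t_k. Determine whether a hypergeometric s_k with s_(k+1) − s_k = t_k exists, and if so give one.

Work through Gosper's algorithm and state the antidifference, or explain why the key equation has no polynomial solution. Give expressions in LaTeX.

s_k = 2^{- k} \left(- k^{3} - 2 k^{2} + 2 k + 4\right)

The ratio is (k**3/2 + k**2 - 4*k - 7)/(k**3 - k**2 - 9*k - 5).
Take A(k)=1/2, B(k)=1, C(k)=k**3 - k**2 - 9*k - 5.
Solve (1/2)·f(k+1) − (1)·f(k) = k**3 - k**2 - 9*k - 5.
deg f ≤ 3 (via 0,0,3).
Solving with deg f ≤ 3: f(k) = -2*(k + 2)*(k**2 - 2).
R(k) = B(k−1)·f(k)/C(k) = -2*(k + 2)*(k**2 - 2)/(k**3 - k**2 - 9*k - 5); s_k = R·t_k = (-k**3 - 2*k**2 + 2*k + 4)/2**k.
Verify: (k**3 - k**2 - 9*k - 5)/(2*2**k) matches t_k.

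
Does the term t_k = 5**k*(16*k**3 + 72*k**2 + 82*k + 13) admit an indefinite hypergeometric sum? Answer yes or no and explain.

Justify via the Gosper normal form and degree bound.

Yes. s_k = 5**k*(4*k**3 + 3*k**2 - 2*k - 3).

Ratio r(k) = 5*(16*k**3 + 120*k**2 + 274*k + 183)/(16*k**3 + 72*k**2 + 82*k + 13).
A = 5, B = 1, C = k**3 + 9*k**2/2 + 41*k/8 + 13/16.
f must satisfy (5)·f(k+1) − (1)·f(k) = k**3 + 9*k**2/2 + 41*k/8 + 13/16.
Degrees (0,0,3) ⇒ d ≤ 3.
Solving with deg f ≤ 3: f(k) = (4*k**3 + 3*k**2 - 2*k - 3)/16.
So s_k = (B(k−1)f/C)·t_k = ((4*k**3 + 3*k**2 - 2*k - 3)/(16*k**3 + 72*k**2 + 82*k + 13))·t_k = 5**k*(4*k**3 + 3*k**2 - 2*k - 3).
s_(k+1) − s_k = 5**k*(16*k**3 + 72*k**2 + 82*k + 13) = t_k.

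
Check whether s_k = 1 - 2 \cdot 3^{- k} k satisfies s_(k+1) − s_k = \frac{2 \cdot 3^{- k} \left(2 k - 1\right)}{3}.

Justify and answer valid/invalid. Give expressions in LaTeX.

s_(k+1) = 1 - 2*(k + 1)/(3*3**k)
s_(k+1) − s_k = 2*(2*k - 1)/(3*3**k)
(s_(k+1) − s_k) − t_k = 0

Valid — Δs_k = t_k.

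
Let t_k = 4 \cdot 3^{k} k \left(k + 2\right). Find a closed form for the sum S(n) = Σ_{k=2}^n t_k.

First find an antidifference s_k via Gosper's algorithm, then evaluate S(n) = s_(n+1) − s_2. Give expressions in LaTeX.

S(n) = 6 \cdot 3^{n} n^{2} + 6 \cdot 3^{n} n - 36

The ratio is 3*(k + 1)*(k + 3)/(k*(k + 2)).
So A=3 and B=1, with C=k**2 + 2*k.
f must satisfy (3)·f(k+1) − (1)·f(k) = k**2 + 2*k.
deg f ≤ 2 (via 0,0,2).
Solve for f: f(k) = k*(k - 1)/2 (degree 2 ≤ 2).
R(k) = B(k−1)·f(k)/C(k) = (k - 1)/(2*(k + 2)); s_k = R·t_k = 2*3**k*k*(k - 1).
Δs = 4*3**k*k*(k + 2), as required.
Σ_(k=2)^n t_k = s_(n+1) − s_(2) = (6*3**n*n*(n + 1)) − (36), i.e. 6*3**n*n**2 + 6*3**n*n - 36.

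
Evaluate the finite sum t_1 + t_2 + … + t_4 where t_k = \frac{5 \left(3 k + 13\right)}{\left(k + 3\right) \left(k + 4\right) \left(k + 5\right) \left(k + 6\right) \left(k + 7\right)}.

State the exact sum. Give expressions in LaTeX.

Σ = 89/3696

Ratio r(k) = (k + 3)*(3*k + 16)/((k + 8)*(3*k + 13)).
Normal form (A,B,C) = (k + 3, k + 8, k + 13/3).
f must satisfy (k + 3)·f(k+1) − (k + 7)·f(k) = k + 13/3.
Degrees (1,1,1) ⇒ d ≤ 4.
A polynomial solution: f(k) = k*(k + 4)*(k**2 + 14*k + 63)/270.
Certificate R = B(k−1)f/C = k*(k + 4)*(k + 7)*(k**2 + 14*k + 63)/(90*(3*k + 13)) gives s_k = k*(k**2 + 14*k + 63)/(18*(k**3 + 14*k**2 + 63*k + 90)).
Verify: 5*(3*k + 13)/(k**5 + 25*k**4 + 245*k**3 + 1175*k**2 + 2754*k + 2520) matches t_k.
Sum = s_(5) − s_(1); s_(5) = 79/1584, s_(1) = 13/504 ⇒ 89/3696.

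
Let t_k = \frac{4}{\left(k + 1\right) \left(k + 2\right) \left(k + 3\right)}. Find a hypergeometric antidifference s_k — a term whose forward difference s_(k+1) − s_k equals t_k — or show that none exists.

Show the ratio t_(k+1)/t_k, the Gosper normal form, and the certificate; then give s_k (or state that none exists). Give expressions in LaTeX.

s_k = \frac{k \left(k + 3\right)}{\left(k + 1\right) \left(k + 2\right)}

Compute t_(k+1)/t_k: get (k + 1)/(k + 4).
Factor: A=k + 1; B=k + 4; C=1.
Key eq: (k + 1)·f(k+1) = (k + 3)·f(k) + (1).
Bound: deg f ≤ 2.
Coefficient equations give f(k) = k*(k + 3)/4.
Get s_k = R·t_k = k*(k + 3)/((k + 1)*(k + 2)) with R(k) = B(k−1)f(k)/C(k) = k*(k + 3)**2/4.
Check: Δs_k = 4/(k**3 + 6*k**2 + 11*k + 6). ✓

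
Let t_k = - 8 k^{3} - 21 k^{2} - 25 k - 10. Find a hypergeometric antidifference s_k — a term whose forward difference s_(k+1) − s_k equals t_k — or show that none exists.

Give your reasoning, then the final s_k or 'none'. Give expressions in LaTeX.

The ratio is (8*k**3 + 45*k**2 + 91*k + 64)/(8*k**3 + 21*k**2 + 25*k + 10).
Take A(k)=1, B(k)=1, C(k)=k**3 + 21*k**2/8 + 25*k/8 + 5/4.
Need (1)·f(k+1) − (1)·f(k) = k**3 + 21*k**2/8 + 25*k/8 + 5/4.
Bound: deg f ≤ 4.
Coefficient equations give f(k) = k*(2*k**3 + 3*k**2 + 4*k + 1)/8.
So s_k = (B(k−1)f/C)·t_k = (k*(2*k**3 + 3*k**2 + 4*k + 1)/(8*k**3 + 21*k**2 + 25*k + 10))·t_k = k*(-2*k**3 - 3*k**2 - 4*k - 1).
Check: Δs_k = -8*k**3 - 21*k**2 - 25*k - 10. ✓

s_k = k \left(- 2 k^{3} - 3 k^{2} - 4 k - 1\right)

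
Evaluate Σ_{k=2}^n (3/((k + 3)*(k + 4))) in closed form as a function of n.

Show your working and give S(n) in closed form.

S(n) = 3*(n - 1)/(5*(n + 4))

Step 1: r(k) = (k + 3)/(k + 5).
Normal form (A,B,C) = (k + 3, k + 5, 1).
Solve (k + 3)·f(k+1) − (k + 4)·f(k) = 1.
deg f ≤ 1 (via 1,1,0).
Solve for f: f(k) = k/3 (degree 1 ≤ 1).
R(k) = B(k−1)·f(k)/C(k) = k*(k + 4)/3; s_k = R·t_k = k/(k + 3).
Verify: 3/(k**2 + 7*k + 12) matches t_k.
s_(n+1) = (n + 1)/(n + 4) and s_(2) = 2/5, so S(n) = 3*(n - 1)/(5*(n + 4)).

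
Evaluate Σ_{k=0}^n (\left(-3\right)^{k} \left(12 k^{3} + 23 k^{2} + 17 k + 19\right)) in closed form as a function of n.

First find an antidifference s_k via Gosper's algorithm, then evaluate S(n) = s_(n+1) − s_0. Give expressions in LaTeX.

S(n) = 9 \left(-3\right)^{n} n^{3} + 24 \left(-3\right)^{n} n^{2} + 18 \left(-3\right)^{n} n + 15 \left(-3\right)^{n} + 4

The ratio is 3*(-12*k**3 - 59*k**2 - 99*k - 71)/(12*k**3 + 23*k**2 + 17*k + 19).
A = -3, B = 1, C = k**3 + 23*k**2/12 + 17*k/12 + 19/12.
Key eq: (-3)·f(k+1) = (1)·f(k) + (k**3 + 23*k**2/12 + 17*k/12 + 19/12).
Bound: deg f ≤ 3.
Coefficient equations give f(k) = -(3*k**3 - k**2 - k + 4)/12.
So s_k = (B(k−1)f/C)·t_k = (-(3*k**3 - k**2 - k + 4)/(12*k**3 + 23*k**2 + 17*k + 19))·t_k = (-3)**k*(-3*k**3 + k**2 + k - 4).
Verify: (-3)**k*(12*k**3 + 23*k**2 + 17*k + 19) matches t_k.
Σ_(k=0)^n t_k = s_(n+1) − s_(0) = (3*(-3)**n*(3*n**3 + 8*n**2 + 6*n + 5)) − (-4), i.e. 9*(-3)**n*n**3 + 24*(-3)**n*n**2 + 18*(-3)**n*n + 15*(-3)**n + 4.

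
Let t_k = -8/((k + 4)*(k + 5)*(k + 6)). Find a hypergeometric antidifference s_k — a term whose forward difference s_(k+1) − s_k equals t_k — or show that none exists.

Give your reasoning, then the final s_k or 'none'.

s_k = k*(-k - 9)/(5*(k + 4)*(k + 5))

The ratio is (k + 4)/(k + 7).
Normal form (A,B,C) = (k + 4, k + 7, 1).
Key eq: (k + 4)·f(k+1) = (k + 6)·f(k) + (1).
Degrees (1,1,0) ⇒ d ≤ 2.
Solving with deg f ≤ 2: f(k) = k*(k + 9)/40.
Get s_k = R·t_k = k*(-k - 9)/(5*(k + 4)*(k + 5)) with R(k) = B(k−1)f(k)/C(k) = k*(k + 6)*(k + 9)/40.
Verify: -8/(k**3 + 15*k**2 + 74*k + 120) matches t_k.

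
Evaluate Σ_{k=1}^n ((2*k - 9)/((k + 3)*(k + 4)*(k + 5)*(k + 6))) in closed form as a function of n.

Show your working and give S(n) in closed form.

The ratio is (k + 3)*(2*k - 7)/((k + 7)*(2*k - 9)).
Gosper form: A/B · C(k+1)/C(k) with A=k + 3, B=k + 7, C=k - 9/2.
Key eq: (k + 3)·f(k+1) = (k + 6)·f(k) + (k - 9/2).
Degrees (1,1,1) ⇒ d ≤ 3.
A polynomial solution: f(k) = -k*(k**2 + 12*k + 77)/60.
Get s_k = R·t_k = k*(-k**2 - 12*k - 77)/(30*(k + 3)*(k + 4)*(k + 5)) with R(k) = B(k−1)f(k)/C(k) = -k*(k + 6)*(k**2 + 12*k + 77)/(30*(2*k - 9)).
s_(k+1) − s_k = (2*k - 9)/(k**4 + 18*k**3 + 119*k**2 + 342*k + 360) = t_k.
Telescope: S(n) = s_(n+1) − s_(1) = (-n**3 - 15*n**2 - 104*n - 90)/(30*(n**3 + 15*n**2 + 74*n + 120)) − (-1/40) = n*(-n**2 - 15*n - 194)/(120*(n**3 + 15*n**2 + 74*n + 120)).

S(n) = n*(-n**2 - 15*n - 194)/(120*(n**3 + 15*n**2 + 74*n + 120))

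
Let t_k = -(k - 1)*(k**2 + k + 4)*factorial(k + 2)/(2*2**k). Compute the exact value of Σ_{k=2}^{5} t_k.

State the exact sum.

Σ = -12600

Compute t_(k+1)/t_k: get k*(k + 3)*(k + (k + 1)**2 + 5)/(2*(k - 1)*(k**2 + k + 4)).
So A=k/2 + 3/2 and B=1, with C=k**3 + 3*k - 4.
Solve (k/2 + 3/2)·f(k+1) − (1)·f(k) = k**3 + 3*k - 4.
From deg A=1, deg B=0, deg C=3: d=2.
Solving with deg f ≤ 2: f(k) = 2*(k - 2)*(k - 1).
Then R = B(k−1)f/C = 2*(k - 2)/(k**2 + k + 4), so s_k = R(k)·t_k = -(k - 2)*(k - 1)*factorial(k + 2)/2**k.
Δs = -(k - 1)*(k**2 + k + 4)*factorial(k + 2)/(2*2**k), as required.
Sum = s_(6) − s_(2); s_(6) = -12600, s_(2) = 0 ⇒ -12600.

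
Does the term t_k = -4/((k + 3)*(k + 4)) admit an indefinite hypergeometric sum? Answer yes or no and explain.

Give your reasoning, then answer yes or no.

Yes. s_k = -4*k/(3*k + 9).

Ratio r(k) = (k + 3)/(k + 5).
Gosper form: A/B · C(k+1)/C(k) with A=k + 3, B=k + 5, C=1.
Key eq: (k + 3)·f(k+1) = (k + 4)·f(k) + (1).
d = 1 from the (1,1,0) case.
Solving with deg f ≤ 1: f(k) = k/3.
Get s_k = R·t_k = -4*k/(3*k + 9) with R(k) = B(k−1)f(k)/C(k) = k*(k + 4)/3.
Δs = -4/(k**2 + 7*k + 12), as required.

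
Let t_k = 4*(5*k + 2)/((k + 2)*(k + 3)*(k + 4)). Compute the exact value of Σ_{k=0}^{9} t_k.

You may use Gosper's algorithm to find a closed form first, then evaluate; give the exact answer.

Σ = 100/39

t_(k+1)/t_k = (k + 2)*(5*k + 7)/((k + 5)*(5*k + 2)).
Normal form (A,B,C) = (k + 2, k + 5, k + 2/5).
Need (k + 2)·f(k+1) − (k + 4)·f(k) = k + 2/5.
d = 2 from the (1,1,1) case.
Solving with deg f ≤ 2: f(k) = k**2/5.
R(k) = B(k−1)·f(k)/C(k) = k**2*(k + 4)/(5*k + 2); s_k = R·t_k = 4*k**2/((k + 2)*(k + 3)).
s_(k+1) − s_k = 4*(5*k + 2)/(k**3 + 9*k**2 + 26*k + 24) = t_k.
Evaluate s at k=10 and k=0: 100/39 and 0; difference 100/39.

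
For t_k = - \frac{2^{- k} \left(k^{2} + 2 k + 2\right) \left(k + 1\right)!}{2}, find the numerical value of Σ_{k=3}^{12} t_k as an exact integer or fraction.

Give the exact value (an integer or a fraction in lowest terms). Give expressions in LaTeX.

Σ = -297972651/2

Compute t_(k+1)/t_k: get (k + 2)*(2*k + (k + 1)**2 + 4)/(2*(k**2 + 2*k + 2)).
Gosper form: A/B · C(k+1)/C(k) with A=k/2 + 1, B=1, C=k**2 + 2*k + 2.
Solve (k/2 + 1)·f(k+1) − (1)·f(k) = k**2 + 2*k + 2.
d = 1 from the (1,0,2) case.
Solve for f: f(k) = 2*(k + 1) (degree 1 ≤ 1).
Then R = B(k−1)f/C = 2*(k + 1)/(k**2 + 2*k + 2), so s_k = R(k)·t_k = -(k + 1)*factorial(k + 1)/2**k.
s_(k+1) − s_k = -(k**2 + 2*k + 2)*factorial(k + 1)/(2*2**k) = t_k.
Evaluate s at k=13 and k=3: -297972675/2 and -12; difference -297972651/2.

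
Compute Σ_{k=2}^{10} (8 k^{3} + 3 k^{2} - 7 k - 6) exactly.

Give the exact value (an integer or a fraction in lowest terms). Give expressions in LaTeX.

Σ = 24912

r(k) = (8*k**3 + 27*k**2 + 23*k - 2)/(8*k**3 + 3*k**2 - 7*k - 6) after simplifying.
Normal form (A,B,C) = (1, 1, k**3 + 3*k**2/8 - 7*k/8 - 3/4).
Need (1)·f(k+1) − (1)·f(k) = k**3 + 3*k**2/8 - 7*k/8 - 3/4.
Bound: deg f ≤ 4.
Solve for f: f(k) = k*(2*k**3 - 3*k**2 - 3*k - 2)/8 (degree 4 ≤ 4).
Get s_k = R·t_k = k*(2*k**3 - 3*k**2 - 3*k - 2) with R(k) = B(k−1)f(k)/C(k) = k*(2*k**3 - 3*k**2 - 3*k - 2)/(8*k**3 + 3*k**2 - 7*k - 6).
Check: Δs_k = 8*k**3 + 3*k**2 - 7*k - 6. ✓
Telescoping: Σ = s_(11) − s_(2) = 24904 − (-8) = 24912.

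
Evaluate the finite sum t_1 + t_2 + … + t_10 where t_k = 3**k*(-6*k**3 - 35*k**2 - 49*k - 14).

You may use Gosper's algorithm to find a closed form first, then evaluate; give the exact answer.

Σ = -790784196

Ratio r(k) = 3*(6*k**3 + 53*k**2 + 137*k + 104)/(6*k**3 + 35*k**2 + 49*k + 14).
Take A(k)=3, B(k)=1, C(k)=k**3 + 35*k**2/6 + 49*k/6 + 7/3.
Set up (3)·f(k+1) − (1)·f(k) − (k**3 + 35*k**2/6 + 49*k/6 + 7/3) = 0.
d = 3 from the (0,0,3) case.
Solve for f: f(k) = (k + 1)**2*(3*k - 2)/6 (degree 3 ≤ 3).
R(k) = B(k−1)·f(k)/C(k) = (k + 1)**2*(3*k - 2)/(6*k**3 + 35*k**2 + 49*k + 14); s_k = R·t_k = 3**k*(-3*k**3 - 4*k**2 + k + 2).
s_(k+1) − s_k = 3**k*(-6*k**3 - 35*k**2 - 49*k - 14) = t_k.
Sum = s_(11) − s_(1); s_(11) = -790784208, s_(1) = -12 ⇒ -790784196.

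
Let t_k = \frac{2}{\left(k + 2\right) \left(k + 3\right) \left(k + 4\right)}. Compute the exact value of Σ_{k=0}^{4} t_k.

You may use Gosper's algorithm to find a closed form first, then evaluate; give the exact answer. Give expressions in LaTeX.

Σ = 25/168

The ratio is (k + 2)/(k + 5).
Factor: A=k + 2; B=k + 5; C=1.
f must satisfy (k + 2)·f(k+1) − (k + 4)·f(k) = 1.
deg f ≤ 2 (via 1,1,0).
Coefficient equations give f(k) = k*(k + 5)/12.
So s_k = (B(k−1)f/C)·t_k = (k*(k + 4)*(k + 5)/12)·t_k = k*(k + 5)/(6*(k + 2)*(k + 3)).
Δs = 2/(k**3 + 9*k**2 + 26*k + 24), as required.
Telescoping: Σ = s_(5) − s_(0) = 25/168 − (0) = 25/168.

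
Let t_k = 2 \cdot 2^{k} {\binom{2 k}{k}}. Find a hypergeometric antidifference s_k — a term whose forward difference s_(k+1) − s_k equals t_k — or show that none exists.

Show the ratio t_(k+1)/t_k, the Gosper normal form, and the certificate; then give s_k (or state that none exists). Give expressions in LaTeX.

The ratio is 4*(2*k + 1)/(k + 1).
Take A(k)=8*k + 4, B(k)=k + 1, C(k)=1.
Set up (8*k + 4)·f(k+1) − (k)·f(k) − (1) = 0.
Bound: deg f ≤ -1.
Bound -1 < 0, so the key equation has no polynomial solution.

no hypergeometric antidifference exists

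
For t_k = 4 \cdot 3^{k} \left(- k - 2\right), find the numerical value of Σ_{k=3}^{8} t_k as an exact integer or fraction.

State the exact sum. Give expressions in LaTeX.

Σ = -373788

t_(k+1)/t_k = 3*(k + 3)/(k + 2).
Factor: A=3; B=1; C=k + 2.
Key eq: (3)·f(k+1) = (1)·f(k) + (k + 2).
Degrees (0,0,1) ⇒ d ≤ 1.
Solving with deg f ≤ 1: f(k) = (2*k + 1)/4.
R(k) = B(k−1)·f(k)/C(k) = (2*k + 1)/(4*(k + 2)); s_k = R·t_k = 3**k*(-2*k - 1).
Verify: 4*3**k*(-k - 2) matches t_k.
Telescoping: Σ = s_(9) − s_(3) = -373977 − (-189) = -373788.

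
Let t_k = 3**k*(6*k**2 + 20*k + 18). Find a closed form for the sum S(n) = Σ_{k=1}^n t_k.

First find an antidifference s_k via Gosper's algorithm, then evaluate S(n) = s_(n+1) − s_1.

t_(k+1)/t_k = 3*(3*k**2 + 16*k + 22)/(3*k**2 + 10*k + 9).
So A=3 and B=1, with C=k**2 + 10*k/3 + 3.
Need (3)·f(k+1) − (1)·f(k) = k**2 + 10*k/3 + 3.
deg f ≤ 2 (via 0,0,2).
Coefficient equations give f(k) = (3*k**2 + k + 3)/6.
R(k) = B(k−1)·f(k)/C(k) = (3*k**2 + k + 3)/(2*(3*k**2 + 10*k + 9)); s_k = R·t_k = 3**k*(3*k**2 + k + 3).
Verify: 3**k*(6*k**2 + 20*k + 18) matches t_k.
s_(n+1) = 3**(n + 1)*(3*n**2 + 7*n + 7) and s_(1) = 21, so S(n) = 9*3**n*n**2 + 21*3**n*n + 21*3**n - 21.

S(n) = 9*3**n*n**2 + 21*3**n*n + 21*3**n - 21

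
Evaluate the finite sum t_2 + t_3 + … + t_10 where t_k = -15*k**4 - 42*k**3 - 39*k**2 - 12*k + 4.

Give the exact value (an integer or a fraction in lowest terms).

Ratio r(k) = (15*k**4 + 102*k**3 + 255*k**2 + 276*k + 104)/(15*k**4 + 42*k**3 + 39*k**2 + 12*k - 4).
Take A(k)=1, B(k)=1, C(k)=k**4 + 14*k**3/5 + 13*k**2/5 + 4*k/5 - 4/15.
Solve (1)·f(k+1) − (1)·f(k) = k**4 + 14*k**3/5 + 13*k**2/5 + 4*k/5 - 4/15.
Degrees (0,0,4) ⇒ d ≤ 5.
Match coefficients ⇒ f(k) = k*(3*k**4 + 3*k**3 - 3*k**2 - 3*k - 4)/15.
Then R = B(k−1)f/C = k*(3*k**4 + 3*k**3 - 3*k**2 - 3*k - 4)/(15*k**4 + 42*k**3 + 39*k**2 + 12*k - 4), so s_k = R(k)·t_k = k*(-3*k**4 - 3*k**3 + 3*k**2 + 3*k + 4).
Δs = -15*k**4 - 42*k**3 - 39*k**2 - 12*k + 4, as required.
Telescoping: Σ = s_(11) − s_(2) = -522676 − (-100) = -522576.

Σ = -522576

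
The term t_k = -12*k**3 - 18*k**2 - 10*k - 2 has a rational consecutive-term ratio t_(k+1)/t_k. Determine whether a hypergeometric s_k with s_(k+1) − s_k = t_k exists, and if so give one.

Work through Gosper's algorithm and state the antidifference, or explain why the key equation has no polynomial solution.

Step 1: r(k) = (6*k**3 + 27*k**2 + 41*k + 21)/(6*k**3 + 9*k**2 + 5*k + 1).
A = 1, B = 1, C = k**3 + 3*k**2/2 + 5*k/6 + 1/6.
Need (1)·f(k+1) − (1)·f(k) = k**3 + 3*k**2/2 + 5*k/6 + 1/6.
deg f ≤ 4 (via 0,0,3).
Solving with deg f ≤ 4: f(k) = k**2*(3*k**2 - 1)/12.
R(k) = B(k−1)·f(k)/C(k) = k**2*(3*k**2 - 1)/(2*(2*k + 1)*(3*k**2 + 3*k + 1)); s_k = R·t_k = -3*k**4 + k**2.
Verify: -12*k**3 - 18*k**2 - 10*k - 2 matches t_k.

s_k = -3*k**4 + k**2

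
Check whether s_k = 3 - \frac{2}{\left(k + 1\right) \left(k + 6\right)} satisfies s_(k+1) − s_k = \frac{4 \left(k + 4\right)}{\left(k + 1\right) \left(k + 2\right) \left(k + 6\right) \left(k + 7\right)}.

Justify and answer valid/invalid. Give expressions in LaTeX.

s_(k+1) = 3 - 2/((k + 2)*(k + 7))
s_(k+1) − s_k = 4*(k + 4)/(k**4 + 16*k**3 + 83*k**2 + 152*k + 84)
(s_(k+1) − s_k) − t_k = 0

valid (s_(k+1) − s_k reduces to t_k)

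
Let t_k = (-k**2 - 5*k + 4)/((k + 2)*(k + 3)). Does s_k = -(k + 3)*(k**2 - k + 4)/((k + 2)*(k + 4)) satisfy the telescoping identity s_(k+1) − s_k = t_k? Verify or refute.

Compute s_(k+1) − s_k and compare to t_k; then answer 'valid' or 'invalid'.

s_(k+1) = -(k + 4)*(-k + (k + 1)**2 + 3)/((k + 3)*(k + 5))
s_(k+1) − s_k = (-k**4 - 14*k**3 - 54*k**2 - 49*k + 52)/(k**4 + 14*k**3 + 71*k**2 + 154*k + 120)
(s_(k+1) − s_k) − t_k = (7*k**2 + 15*k - 28)/(k**4 + 14*k**3 + 71*k**2 + 154*k + 120)

Invalid: residual (7*k**2 + 15*k - 28)/(k**4 + 14*k**3 + 71*k**2 + 154*k + 120) ≠ 0.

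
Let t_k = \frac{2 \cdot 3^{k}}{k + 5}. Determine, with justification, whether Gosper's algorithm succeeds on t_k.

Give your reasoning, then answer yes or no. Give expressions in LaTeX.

Compute t_(k+1)/t_k: get 3*(k + 5)/(k + 6).
Take A(k)=3*k + 15, B(k)=k + 6, C(k)=1.
Set up (3*k + 15)·f(k+1) − (k + 5)·f(k) − (1) = 0.
From deg A=1, deg B=1, deg C=0: d=-1.
deg f ≤ -1 is impossible — no certificate.

No — t_k has no hypergeometric antidifference.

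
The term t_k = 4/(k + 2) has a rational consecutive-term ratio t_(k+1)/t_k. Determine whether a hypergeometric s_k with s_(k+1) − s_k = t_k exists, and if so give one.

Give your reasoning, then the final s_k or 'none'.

none — t_k is not Gosper-summable

Ratio r(k) = (k + 2)/(k + 3).
So A=k + 2 and B=k + 3, with C=1.
Key eq: (k + 2)·f(k+1) = (k + 2)·f(k) + (1).
Degrees (1,1,0) ⇒ d ≤ 0.
Write f(k) = c0. Then LHS − RHS = -1, requiring -1 = 0: contradictory. No certificate.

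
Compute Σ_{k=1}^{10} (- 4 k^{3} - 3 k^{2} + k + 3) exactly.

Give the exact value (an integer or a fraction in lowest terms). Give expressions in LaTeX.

Σ = -13170

r(k) = (4*k**3 + 15*k**2 + 17*k + 3)/(4*k**3 + 3*k**2 - k - 3) after simplifying.
Gosper form: A/B · C(k+1)/C(k) with A=1, B=1, C=k**3 + 3*k**2/4 - k/4 - 3/4.
Need (1)·f(k+1) − (1)·f(k) = k**3 + 3*k**2/4 - k/4 - 3/4.
Bound: deg f ≤ 4.
Match coefficients ⇒ f(k) = k*(k - 2)*(k**2 + k + 1)/4.
So s_k = (B(k−1)f/C)·t_k = (k*(k - 2)*(k**2 + k + 1)/(4*k**3 + 3*k**2 - k - 3))·t_k = k*(-k**3 + k**2 + k + 2).
Δs = -4*k**3 - 3*k**2 + k + 3, as required.
Telescoping: Σ = s_(11) − s_(1) = -13167 − (3) = -13170.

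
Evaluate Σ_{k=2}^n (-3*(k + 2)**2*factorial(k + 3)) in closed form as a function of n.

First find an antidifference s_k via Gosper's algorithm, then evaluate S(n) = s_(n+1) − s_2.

S(n) = -3*n*factorial(n + 4) - 3*factorial(n + 4) + 720

Compute t_(k+1)/t_k: get (k + 3)**2*(k + 4)/(k + 2)**2.
Normal form (A,B,C) = (k + 4, 1, k**2 + 4*k + 4).
Need (k + 4)·f(k+1) − (1)·f(k) = k**2 + 4*k + 4.
d = 1 from the (1,0,2) case.
Solve for f: f(k) = k (degree 1 ≤ 1).
Certificate R = B(k−1)f/C = k/(k + 2)**2 gives s_k = -3*k*factorial(k + 3).
Verify: -3*(k + 2)**2*factorial(k + 3) matches t_k.
s_(n+1) = -3*(n + 1)*factorial(n + 4) and s_(2) = -720, so S(n) = -3*n*factorial(n + 4) - 3*factorial(n + 4) + 720.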